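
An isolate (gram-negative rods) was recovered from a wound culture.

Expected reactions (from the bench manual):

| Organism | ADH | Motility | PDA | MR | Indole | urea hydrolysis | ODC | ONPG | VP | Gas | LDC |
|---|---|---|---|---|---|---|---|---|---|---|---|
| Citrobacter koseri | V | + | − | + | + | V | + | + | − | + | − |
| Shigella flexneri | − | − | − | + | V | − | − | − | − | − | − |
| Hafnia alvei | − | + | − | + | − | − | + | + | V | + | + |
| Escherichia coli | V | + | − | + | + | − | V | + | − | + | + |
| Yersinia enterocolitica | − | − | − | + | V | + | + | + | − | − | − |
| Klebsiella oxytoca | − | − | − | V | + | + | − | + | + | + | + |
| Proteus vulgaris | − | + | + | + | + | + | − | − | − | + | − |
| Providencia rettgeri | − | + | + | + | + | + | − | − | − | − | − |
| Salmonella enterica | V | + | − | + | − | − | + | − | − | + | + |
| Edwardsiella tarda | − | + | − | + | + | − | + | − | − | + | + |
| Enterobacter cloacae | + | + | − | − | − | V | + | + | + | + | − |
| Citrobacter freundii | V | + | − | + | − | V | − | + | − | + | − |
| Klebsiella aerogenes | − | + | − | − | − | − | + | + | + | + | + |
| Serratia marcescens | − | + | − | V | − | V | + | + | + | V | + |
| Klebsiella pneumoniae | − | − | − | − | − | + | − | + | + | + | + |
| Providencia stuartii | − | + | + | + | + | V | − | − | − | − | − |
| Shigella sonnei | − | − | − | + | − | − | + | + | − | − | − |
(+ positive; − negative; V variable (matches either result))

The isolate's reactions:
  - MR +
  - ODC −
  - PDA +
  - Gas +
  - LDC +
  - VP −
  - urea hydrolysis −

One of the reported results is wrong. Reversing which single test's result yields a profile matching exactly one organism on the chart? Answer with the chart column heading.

As reported, no row in the chart matches all 7 reactions.
Reversing urea hydrolysis → still no organism matches.
Reversing Gas → still no organism matches.
Reversing LDC → still no organism matches.
Reversing PDA (to −) → unique match: Escherichia coli.
Reversing VP → still no organism matches.
Reversing ODC → still no organism matches.
Reversing MR → still no organism matches.

PDA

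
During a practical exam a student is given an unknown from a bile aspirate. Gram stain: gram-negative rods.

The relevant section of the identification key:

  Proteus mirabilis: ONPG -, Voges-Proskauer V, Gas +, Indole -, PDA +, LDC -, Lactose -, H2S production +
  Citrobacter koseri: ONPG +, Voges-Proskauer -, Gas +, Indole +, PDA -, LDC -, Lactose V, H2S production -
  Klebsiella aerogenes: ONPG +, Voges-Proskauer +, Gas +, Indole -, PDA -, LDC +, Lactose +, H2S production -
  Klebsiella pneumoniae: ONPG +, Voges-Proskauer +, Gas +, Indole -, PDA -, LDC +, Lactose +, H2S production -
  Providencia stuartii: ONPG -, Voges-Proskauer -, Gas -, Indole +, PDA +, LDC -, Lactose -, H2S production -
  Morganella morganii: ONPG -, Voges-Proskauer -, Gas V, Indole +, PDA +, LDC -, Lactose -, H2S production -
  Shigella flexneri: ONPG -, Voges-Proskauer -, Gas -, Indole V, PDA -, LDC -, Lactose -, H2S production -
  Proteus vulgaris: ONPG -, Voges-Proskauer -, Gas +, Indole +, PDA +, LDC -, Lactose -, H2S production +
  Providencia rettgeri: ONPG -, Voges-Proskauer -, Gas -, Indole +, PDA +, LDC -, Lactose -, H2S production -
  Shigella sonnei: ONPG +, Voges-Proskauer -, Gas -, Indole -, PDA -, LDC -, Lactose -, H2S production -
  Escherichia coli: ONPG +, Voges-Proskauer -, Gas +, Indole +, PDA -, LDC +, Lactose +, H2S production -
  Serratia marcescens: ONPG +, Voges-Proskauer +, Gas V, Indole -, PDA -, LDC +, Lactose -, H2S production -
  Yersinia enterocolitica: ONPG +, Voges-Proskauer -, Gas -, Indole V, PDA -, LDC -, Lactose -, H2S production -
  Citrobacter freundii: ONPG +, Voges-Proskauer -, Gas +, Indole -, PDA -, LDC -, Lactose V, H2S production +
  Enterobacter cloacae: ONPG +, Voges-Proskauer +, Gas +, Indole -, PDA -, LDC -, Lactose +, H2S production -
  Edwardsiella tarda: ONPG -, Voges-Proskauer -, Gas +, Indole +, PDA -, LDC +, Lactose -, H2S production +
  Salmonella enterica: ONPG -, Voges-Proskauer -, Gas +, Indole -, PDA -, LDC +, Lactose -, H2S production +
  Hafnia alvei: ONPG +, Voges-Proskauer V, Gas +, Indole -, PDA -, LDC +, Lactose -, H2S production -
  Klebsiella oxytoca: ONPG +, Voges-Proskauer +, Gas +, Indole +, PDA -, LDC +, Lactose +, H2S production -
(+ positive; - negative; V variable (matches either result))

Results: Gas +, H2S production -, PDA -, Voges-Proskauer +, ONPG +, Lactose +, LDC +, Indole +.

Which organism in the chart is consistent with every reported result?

Klebsiella oxytoca

Lactose +: excludes 12 organisms — 7 left.
ONPG +: all 7 remaining candidates are consistent.
Voges-Proskauer +: excludes Citrobacter koseri, Escherichia coli, Citrobacter freundii — 4 left.
H2S production -: all 4 remaining candidates are consistent.
Gas +: all 4 remaining candidates are consistent.
Indole +: excludes Klebsiella aerogenes, Klebsiella pneumoniae, Enterobacter cloacae — 1 left.
LDC +: the one remaining candidate is consistent.
PDA -: the one remaining candidate is consistent.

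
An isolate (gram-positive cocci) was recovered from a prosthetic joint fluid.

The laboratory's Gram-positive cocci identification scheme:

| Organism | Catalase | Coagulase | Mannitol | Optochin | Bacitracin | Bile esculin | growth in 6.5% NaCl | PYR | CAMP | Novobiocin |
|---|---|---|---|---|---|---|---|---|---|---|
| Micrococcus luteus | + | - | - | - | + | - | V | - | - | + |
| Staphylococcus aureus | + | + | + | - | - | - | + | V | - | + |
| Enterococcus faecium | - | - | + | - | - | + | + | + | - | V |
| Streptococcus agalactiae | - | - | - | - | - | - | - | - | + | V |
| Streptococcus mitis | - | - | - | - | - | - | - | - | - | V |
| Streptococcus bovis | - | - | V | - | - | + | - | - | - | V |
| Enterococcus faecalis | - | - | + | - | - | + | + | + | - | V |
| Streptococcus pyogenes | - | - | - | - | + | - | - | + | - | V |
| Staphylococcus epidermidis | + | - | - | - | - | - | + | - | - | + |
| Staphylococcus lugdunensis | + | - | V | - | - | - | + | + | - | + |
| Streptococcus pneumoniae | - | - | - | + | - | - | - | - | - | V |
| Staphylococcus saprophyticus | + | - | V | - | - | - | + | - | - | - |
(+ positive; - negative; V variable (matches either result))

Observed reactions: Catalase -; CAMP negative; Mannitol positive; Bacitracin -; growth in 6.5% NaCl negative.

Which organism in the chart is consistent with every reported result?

Catalase -: excludes 5 organisms — 7 left.
Mannitol +: excludes Streptococcus agalactiae, Streptococcus mitis, Streptococcus pyogenes, Streptococcus pneumoniae — 3 left.
CAMP -: all 3 remaining candidates are consistent.
Bacitracin -: all 3 remaining candidates are consistent.
growth in 6.5% NaCl -: excludes Enterococcus faecium, Enterococcus faecalis — 1 left.

Streptococcus bovis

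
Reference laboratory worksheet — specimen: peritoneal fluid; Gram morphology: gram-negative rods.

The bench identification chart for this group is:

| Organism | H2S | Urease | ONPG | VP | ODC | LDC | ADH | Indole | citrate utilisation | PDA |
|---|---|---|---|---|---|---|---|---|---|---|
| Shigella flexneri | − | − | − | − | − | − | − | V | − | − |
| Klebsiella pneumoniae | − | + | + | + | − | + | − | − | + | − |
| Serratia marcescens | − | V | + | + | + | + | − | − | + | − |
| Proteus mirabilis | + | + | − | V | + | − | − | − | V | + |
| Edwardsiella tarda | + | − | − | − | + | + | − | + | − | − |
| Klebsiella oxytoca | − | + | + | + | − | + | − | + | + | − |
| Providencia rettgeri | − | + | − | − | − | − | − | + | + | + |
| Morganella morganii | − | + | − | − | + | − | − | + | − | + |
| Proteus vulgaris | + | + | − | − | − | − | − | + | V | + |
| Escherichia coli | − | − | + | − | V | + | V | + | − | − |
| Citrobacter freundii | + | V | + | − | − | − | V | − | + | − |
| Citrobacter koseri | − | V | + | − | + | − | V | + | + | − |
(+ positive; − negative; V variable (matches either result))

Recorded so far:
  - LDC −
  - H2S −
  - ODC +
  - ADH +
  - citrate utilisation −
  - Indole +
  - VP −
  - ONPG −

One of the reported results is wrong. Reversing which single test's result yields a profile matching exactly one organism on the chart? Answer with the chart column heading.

ADH

As reported, no row in the chart matches all 8 reactions.
Reversing ONPG → still no organism matches.
Reversing ADH (to −) → unique match: Morganella morganii.
Reversing VP → still no organism matches.
Reversing citrate utilisation → still no organism matches.
Reversing ODC → still no organism matches.
Reversing Indole → still no organism matches.
Reversing LDC → still no organism matches.
Reversing H2S → still no organism matches.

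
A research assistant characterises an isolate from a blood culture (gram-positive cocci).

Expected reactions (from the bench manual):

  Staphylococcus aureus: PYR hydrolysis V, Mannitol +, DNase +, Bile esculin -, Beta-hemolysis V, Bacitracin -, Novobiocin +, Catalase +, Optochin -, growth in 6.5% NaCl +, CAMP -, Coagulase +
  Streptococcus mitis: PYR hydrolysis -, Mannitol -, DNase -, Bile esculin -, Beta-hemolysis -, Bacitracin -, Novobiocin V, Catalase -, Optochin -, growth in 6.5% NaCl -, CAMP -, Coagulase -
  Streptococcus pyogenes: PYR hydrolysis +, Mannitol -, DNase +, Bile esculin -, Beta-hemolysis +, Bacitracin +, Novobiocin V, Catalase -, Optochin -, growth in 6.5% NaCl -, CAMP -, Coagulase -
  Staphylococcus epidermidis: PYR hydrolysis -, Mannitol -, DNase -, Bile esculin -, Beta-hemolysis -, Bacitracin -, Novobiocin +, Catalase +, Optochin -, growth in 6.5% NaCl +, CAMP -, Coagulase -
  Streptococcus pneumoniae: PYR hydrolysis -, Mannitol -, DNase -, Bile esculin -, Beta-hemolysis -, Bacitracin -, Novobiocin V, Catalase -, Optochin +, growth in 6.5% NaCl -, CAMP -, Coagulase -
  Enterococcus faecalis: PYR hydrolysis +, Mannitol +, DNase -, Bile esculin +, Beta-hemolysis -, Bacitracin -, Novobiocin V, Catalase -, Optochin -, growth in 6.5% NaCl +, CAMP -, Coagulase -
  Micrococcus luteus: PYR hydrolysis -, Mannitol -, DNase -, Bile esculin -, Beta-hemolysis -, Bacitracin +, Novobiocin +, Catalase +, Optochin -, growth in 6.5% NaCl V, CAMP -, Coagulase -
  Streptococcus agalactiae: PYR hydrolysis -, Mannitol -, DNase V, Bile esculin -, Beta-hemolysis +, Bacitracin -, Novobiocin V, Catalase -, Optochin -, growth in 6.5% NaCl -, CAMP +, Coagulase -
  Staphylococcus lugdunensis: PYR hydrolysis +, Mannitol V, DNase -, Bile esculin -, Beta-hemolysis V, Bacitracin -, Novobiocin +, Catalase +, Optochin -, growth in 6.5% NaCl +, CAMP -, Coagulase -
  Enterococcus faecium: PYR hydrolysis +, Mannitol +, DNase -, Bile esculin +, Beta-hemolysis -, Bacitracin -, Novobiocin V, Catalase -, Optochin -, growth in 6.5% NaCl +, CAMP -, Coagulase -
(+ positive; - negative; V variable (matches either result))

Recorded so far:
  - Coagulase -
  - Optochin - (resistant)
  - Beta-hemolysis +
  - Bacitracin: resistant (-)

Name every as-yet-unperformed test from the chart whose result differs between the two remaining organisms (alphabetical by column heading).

Optochin -: excludes Streptococcus pneumoniae — 9 left.
Coagulase -: excludes Staphylococcus aureus — 8 left.
Beta-hemolysis +: excludes 5 organisms — 3 left.
Bacitracin -: excludes Streptococcus pyogenes — 2 left.
Two candidates remain: Staphylococcus lugdunensis and Streptococcus agalactiae.
  PYR hydrolysis: Staphylococcus lugdunensis +, Streptococcus agalactiae - — discriminates.
  Mannitol: V vs - — variable for at least one, does not separate.
  DNase: - vs V — variable for at least one, does not separate.
  Bile esculin: - vs - — same for both, does not separate.
  Novobiocin: + vs V — variable for at least one, does not separate.
  Catalase: Staphylococcus lugdunensis +, Streptococcus agalactiae - — discriminates.
  growth in 6.5% NaCl: Staphylococcus lugdunensis +, Streptococcus agalactiae - — discriminates.
  CAMP: Staphylococcus lugdunensis -, Streptococcus agalactiae + — discriminates.

CAMP, Catalase, growth in 6.5% NaCl, PYR hydrolysis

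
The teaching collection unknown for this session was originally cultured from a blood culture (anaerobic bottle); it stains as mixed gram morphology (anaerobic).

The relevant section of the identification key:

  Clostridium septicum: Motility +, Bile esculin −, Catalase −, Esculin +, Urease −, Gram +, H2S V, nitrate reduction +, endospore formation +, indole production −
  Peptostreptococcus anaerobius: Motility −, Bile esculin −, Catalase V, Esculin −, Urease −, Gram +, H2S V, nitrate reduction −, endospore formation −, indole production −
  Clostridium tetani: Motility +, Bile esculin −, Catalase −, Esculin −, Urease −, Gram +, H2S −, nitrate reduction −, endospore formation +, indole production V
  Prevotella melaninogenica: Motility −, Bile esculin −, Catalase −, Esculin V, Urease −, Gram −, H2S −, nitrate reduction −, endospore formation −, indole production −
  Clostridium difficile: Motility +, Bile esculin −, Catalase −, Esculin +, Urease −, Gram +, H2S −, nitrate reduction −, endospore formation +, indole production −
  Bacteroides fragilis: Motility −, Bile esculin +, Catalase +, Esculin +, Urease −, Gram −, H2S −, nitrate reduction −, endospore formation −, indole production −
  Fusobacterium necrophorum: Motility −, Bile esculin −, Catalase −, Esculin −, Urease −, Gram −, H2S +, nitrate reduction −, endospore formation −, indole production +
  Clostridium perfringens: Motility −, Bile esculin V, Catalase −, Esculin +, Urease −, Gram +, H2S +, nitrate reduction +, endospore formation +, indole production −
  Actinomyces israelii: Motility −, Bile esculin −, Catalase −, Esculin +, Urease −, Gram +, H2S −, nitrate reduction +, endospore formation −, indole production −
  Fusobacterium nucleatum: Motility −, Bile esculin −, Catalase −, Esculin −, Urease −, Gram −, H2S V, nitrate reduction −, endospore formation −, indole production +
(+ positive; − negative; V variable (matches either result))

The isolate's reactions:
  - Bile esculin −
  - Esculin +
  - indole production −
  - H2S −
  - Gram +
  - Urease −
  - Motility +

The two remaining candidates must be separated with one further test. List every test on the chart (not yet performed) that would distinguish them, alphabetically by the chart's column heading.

Bile esculin −: excludes Bacteroides fragilis — 9 left.
Urease −: all 9 remaining candidates are consistent.
Gram +: excludes Prevotella melaninogenica, Fusobacterium necrophorum, Fusobacterium nucleatum — 6 left.
H2S −: excludes Clostridium perfringens — 5 left.
indole production −: all 5 remaining candidates are consistent.
Esculin +: excludes Peptostreptococcus anaerobius, Clostridium tetani — 3 left.
Motility +: excludes Actinomyces israelii — 2 left.
Two candidates remain: Clostridium difficile and Clostridium septicum.
  Catalase: − vs − — same for both, does not separate.
  nitrate reduction: Clostridium difficile −, Clostridium septicum + — discriminates.
  endospore formation: + vs + — same for both, does not separate.

nitrate reduction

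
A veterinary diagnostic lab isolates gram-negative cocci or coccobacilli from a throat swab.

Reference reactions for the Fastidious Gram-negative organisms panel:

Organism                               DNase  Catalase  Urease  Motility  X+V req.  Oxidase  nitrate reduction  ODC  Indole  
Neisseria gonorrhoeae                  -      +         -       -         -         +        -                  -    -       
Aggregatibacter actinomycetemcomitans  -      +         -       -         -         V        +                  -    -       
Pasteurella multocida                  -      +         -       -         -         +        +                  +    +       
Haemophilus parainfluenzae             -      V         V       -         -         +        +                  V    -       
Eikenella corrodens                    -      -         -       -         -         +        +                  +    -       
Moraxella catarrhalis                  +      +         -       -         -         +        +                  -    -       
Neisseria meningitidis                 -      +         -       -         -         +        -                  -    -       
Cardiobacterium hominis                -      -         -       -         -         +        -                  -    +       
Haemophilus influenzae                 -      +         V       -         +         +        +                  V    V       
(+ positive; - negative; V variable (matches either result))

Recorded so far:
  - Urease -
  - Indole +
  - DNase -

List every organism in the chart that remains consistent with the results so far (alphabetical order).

Urease -: all 9 remaining candidates are consistent.
Indole +: excludes 6 organisms — 3 left.
DNase -: all 3 remaining candidates are consistent.

Cardiobacterium hominis, Haemophilus influenzae, Pasteurella multocida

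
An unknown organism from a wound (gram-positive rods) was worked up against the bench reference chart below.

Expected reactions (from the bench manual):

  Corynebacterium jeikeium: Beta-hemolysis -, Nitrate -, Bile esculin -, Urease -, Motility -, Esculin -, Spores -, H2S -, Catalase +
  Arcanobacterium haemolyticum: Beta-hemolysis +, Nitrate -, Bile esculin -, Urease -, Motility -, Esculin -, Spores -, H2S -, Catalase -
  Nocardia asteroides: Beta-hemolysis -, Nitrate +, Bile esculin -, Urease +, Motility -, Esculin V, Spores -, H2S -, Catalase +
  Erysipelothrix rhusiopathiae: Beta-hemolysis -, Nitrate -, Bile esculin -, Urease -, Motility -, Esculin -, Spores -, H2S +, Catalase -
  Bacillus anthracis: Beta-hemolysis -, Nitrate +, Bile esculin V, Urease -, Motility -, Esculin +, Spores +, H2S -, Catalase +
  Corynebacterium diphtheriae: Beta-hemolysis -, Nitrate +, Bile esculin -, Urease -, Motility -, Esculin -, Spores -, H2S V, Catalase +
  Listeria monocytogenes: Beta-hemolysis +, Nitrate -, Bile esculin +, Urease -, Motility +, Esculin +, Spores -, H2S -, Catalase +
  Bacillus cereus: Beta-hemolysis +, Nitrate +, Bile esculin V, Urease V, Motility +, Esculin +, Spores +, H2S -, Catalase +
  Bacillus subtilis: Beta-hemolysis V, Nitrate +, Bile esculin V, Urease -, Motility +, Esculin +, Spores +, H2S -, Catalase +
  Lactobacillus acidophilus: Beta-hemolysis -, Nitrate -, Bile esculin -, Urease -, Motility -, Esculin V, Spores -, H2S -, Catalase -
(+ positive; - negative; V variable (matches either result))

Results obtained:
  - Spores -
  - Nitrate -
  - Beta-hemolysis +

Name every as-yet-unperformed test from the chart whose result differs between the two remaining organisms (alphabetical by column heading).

Spores -: excludes Bacillus anthracis, Bacillus cereus, Bacillus subtilis — 7 left.
Nitrate -: excludes Nocardia asteroides, Corynebacterium diphtheriae — 5 left.
Beta-hemolysis +: excludes Corynebacterium jeikeium, Erysipelothrix rhusiopathiae, Lactobacillus acidophilus — 2 left.
Two candidates remain: Arcanobacterium haemolyticum and Listeria monocytogenes.
  Bile esculin: Arcanobacterium haemolyticum -, Listeria monocytogenes + — discriminates.
  Urease: - vs - — same for both, does not separate.
  Motility: Arcanobacterium haemolyticum -, Listeria monocytogenes + — discriminates.
  Esculin: Arcanobacterium haemolyticum -, Listeria monocytogenes + — discriminates.
  H2S: - vs - — same for both, does not separate.
  Catalase: Arcanobacterium haemolyticum -, Listeria monocytogenes + — discriminates.

Bile esculin, Catalase, Esculin, Motility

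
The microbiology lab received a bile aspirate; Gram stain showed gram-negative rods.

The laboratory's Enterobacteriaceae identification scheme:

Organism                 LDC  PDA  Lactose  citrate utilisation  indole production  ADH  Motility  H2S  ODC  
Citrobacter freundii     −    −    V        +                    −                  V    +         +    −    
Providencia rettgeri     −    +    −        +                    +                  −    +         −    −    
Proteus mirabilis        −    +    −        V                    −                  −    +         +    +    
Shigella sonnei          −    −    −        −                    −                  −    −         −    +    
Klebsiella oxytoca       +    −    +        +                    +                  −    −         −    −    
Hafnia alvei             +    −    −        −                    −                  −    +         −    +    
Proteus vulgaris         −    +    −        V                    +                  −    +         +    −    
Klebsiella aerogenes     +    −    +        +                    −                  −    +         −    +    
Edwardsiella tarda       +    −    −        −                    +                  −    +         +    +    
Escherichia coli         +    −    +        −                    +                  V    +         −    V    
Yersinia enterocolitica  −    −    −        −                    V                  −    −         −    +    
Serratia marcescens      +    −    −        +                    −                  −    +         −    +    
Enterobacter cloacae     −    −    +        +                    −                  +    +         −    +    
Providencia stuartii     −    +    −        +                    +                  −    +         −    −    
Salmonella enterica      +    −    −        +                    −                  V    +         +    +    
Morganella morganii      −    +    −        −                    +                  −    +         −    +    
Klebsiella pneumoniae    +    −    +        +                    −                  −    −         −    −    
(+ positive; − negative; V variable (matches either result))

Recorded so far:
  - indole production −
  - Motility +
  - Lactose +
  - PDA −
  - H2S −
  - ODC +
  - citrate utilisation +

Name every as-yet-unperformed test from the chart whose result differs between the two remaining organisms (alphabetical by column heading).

ADH, LDC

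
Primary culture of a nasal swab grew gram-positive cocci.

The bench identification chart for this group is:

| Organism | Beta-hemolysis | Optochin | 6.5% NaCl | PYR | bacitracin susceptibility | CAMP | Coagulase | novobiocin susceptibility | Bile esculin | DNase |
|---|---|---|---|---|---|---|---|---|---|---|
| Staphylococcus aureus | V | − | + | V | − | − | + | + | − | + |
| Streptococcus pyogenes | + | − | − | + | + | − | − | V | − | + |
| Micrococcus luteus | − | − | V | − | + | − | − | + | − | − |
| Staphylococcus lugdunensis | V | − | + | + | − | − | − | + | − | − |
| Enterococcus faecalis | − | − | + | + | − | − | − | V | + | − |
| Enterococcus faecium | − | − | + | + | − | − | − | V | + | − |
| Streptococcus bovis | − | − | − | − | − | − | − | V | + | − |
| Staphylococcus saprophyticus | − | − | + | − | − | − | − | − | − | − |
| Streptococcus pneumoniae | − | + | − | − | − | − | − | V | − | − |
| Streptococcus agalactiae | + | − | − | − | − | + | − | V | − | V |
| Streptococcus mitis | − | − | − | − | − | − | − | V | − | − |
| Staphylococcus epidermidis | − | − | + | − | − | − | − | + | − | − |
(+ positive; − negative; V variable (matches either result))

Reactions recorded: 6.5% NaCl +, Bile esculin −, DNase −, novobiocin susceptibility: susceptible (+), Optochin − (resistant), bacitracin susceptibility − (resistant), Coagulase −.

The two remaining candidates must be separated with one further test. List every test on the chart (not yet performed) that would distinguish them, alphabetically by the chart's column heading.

Bile esculin −: excludes Enterococcus faecalis, Enterococcus faecium, Streptococcus bovis — 9 left.
6.5% NaCl +: excludes Streptococcus pyogenes, Streptococcus pneumoniae, Streptococcus agalactiae, Streptococcus mitis — 5 left.
Coagulase −: excludes Staphylococcus aureus — 4 left.
bacitracin susceptibility −: excludes Micrococcus luteus — 3 left.
DNase −: all 3 remaining candidates are consistent.
Optochin −: all 3 remaining candidates are consistent.
novobiocin susceptibility +: excludes Staphylococcus saprophyticus — 2 left.
Two candidates remain: Staphylococcus epidermidis and Staphylococcus lugdunensis.
  Beta-hemolysis: − vs V — variable for at least one, does not separate.
  PYR: Staphylococcus epidermidis −, Staphylococcus lugdunensis + — discriminates.
  CAMP: − vs − — same for both, does not separate.

PYR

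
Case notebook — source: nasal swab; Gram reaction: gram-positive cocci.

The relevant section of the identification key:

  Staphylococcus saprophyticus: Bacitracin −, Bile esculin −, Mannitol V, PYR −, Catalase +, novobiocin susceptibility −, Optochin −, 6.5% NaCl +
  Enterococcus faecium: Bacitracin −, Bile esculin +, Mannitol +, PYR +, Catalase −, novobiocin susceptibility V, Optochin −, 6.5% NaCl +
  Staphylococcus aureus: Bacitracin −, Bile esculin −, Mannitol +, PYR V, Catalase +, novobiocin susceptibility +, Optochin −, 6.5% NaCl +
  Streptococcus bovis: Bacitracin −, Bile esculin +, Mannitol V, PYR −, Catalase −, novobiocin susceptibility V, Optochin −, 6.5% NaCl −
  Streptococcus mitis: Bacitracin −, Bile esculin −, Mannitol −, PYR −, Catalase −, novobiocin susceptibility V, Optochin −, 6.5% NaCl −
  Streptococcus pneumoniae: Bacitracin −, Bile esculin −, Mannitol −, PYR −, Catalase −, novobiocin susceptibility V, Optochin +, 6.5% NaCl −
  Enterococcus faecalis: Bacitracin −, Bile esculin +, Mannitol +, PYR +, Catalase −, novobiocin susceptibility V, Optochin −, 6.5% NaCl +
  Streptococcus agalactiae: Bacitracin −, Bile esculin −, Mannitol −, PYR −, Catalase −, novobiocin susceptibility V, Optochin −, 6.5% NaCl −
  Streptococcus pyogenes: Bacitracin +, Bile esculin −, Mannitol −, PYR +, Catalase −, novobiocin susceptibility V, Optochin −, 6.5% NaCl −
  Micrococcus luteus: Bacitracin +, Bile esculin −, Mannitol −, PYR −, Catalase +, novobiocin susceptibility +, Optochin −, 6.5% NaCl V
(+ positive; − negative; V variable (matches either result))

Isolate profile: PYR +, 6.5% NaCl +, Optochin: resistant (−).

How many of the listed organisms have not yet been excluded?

3

6.5% NaCl +: excludes 5 organisms — 5 left.
Optochin −: all 5 remaining candidates are consistent.
PYR +: excludes Staphylococcus saprophyticus, Micrococcus luteus — 3 left.
Still consistent: Enterococcus faecalis, Enterococcus faecium, Staphylococcus aureus.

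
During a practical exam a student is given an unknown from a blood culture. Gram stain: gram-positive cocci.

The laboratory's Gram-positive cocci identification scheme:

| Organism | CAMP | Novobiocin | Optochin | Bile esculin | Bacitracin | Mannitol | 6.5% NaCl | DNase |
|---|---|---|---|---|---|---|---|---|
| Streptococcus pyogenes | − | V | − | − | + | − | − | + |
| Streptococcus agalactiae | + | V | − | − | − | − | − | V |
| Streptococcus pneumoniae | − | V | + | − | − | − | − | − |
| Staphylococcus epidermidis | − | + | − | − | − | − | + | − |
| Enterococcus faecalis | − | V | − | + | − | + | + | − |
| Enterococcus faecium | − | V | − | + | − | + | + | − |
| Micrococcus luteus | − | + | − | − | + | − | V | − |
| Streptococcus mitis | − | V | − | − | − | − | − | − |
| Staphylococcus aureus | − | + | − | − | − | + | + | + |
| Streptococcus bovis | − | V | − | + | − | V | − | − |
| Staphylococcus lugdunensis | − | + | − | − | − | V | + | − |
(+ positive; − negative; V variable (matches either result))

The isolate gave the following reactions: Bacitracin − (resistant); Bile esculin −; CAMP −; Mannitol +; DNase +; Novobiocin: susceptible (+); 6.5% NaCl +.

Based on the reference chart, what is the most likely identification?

Staphylococcus aureus

CAMP −: excludes Streptococcus agalactiae — 10 left.
DNase +: excludes 8 organisms — 2 left.
Bile esculin −: all 2 remaining candidates are consistent.
Novobiocin +: all 2 remaining candidates are consistent.
6.5% NaCl +: excludes Streptococcus pyogenes — 1 left.
Bacitracin −: the one remaining candidate is consistent.
Mannitol +: the one remaining candidate is consistent.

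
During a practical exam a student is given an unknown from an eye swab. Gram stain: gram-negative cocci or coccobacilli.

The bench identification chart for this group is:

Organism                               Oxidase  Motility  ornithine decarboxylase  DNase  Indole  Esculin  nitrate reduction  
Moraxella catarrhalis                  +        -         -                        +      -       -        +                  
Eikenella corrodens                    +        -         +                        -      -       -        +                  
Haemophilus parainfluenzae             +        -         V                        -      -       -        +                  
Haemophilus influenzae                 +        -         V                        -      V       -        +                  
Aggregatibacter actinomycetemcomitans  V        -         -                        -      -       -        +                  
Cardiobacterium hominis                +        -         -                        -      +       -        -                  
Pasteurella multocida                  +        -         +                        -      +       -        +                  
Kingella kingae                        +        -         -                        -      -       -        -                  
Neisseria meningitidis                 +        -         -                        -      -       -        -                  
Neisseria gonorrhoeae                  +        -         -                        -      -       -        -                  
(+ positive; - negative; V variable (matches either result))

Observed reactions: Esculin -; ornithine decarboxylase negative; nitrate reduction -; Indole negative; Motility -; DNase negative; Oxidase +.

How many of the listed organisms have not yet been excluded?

3

Oxidase +: all 10 remaining candidates are consistent.
Esculin -: all 10 remaining candidates are consistent.
DNase -: excludes Moraxella catarrhalis — 9 left.
Motility -: all 9 remaining candidates are consistent.
ornithine decarboxylase -: excludes Eikenella corrodens, Pasteurella multocida — 7 left.
Indole -: excludes Cardiobacterium hominis — 6 left.
nitrate reduction -: excludes Haemophilus parainfluenzae, Haemophilus influenzae, Aggregatibacter actinomycetemcomitans — 3 left.
Still consistent: Kingella kingae, Neisseria gonorrhoeae, Neisseria meningitidis.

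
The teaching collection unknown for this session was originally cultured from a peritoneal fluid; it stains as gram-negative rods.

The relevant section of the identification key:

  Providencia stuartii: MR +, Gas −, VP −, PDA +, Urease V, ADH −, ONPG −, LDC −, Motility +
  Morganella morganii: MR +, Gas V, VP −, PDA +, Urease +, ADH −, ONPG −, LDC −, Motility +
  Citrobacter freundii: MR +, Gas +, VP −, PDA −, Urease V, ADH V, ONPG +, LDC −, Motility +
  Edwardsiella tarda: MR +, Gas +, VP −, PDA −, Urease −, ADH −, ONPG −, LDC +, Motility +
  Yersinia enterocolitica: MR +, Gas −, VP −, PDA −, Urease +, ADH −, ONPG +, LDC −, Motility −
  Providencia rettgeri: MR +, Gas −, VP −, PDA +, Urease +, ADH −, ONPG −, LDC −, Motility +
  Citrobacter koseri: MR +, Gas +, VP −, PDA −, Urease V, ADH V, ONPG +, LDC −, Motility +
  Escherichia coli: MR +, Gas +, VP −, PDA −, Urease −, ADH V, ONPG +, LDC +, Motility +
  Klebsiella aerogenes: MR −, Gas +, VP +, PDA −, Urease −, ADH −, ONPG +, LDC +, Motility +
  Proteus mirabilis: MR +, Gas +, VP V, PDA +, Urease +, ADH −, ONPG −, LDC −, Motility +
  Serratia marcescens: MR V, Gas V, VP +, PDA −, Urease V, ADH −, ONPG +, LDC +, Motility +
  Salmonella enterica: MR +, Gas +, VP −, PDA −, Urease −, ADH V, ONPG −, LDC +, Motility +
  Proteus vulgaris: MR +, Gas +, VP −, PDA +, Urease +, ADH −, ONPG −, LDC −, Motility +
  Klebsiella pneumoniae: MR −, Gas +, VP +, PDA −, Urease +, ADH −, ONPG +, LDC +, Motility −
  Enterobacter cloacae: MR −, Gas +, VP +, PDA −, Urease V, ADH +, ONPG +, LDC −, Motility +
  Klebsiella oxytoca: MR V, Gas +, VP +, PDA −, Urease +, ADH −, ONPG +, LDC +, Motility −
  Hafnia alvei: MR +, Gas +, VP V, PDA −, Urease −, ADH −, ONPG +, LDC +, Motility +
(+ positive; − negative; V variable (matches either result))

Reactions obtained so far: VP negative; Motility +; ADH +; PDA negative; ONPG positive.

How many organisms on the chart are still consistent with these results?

VP −: excludes 5 organisms — 12 left.
PDA −: excludes 5 organisms — 7 left.
ADH +: excludes Edwardsiella tarda, Yersinia enterocolitica, Hafnia alvei — 4 left.
Motility +: all 4 remaining candidates are consistent.
ONPG +: excludes Salmonella enterica — 3 left.
Still consistent: Citrobacter freundii, Citrobacter koseri, Escherichia coli.

3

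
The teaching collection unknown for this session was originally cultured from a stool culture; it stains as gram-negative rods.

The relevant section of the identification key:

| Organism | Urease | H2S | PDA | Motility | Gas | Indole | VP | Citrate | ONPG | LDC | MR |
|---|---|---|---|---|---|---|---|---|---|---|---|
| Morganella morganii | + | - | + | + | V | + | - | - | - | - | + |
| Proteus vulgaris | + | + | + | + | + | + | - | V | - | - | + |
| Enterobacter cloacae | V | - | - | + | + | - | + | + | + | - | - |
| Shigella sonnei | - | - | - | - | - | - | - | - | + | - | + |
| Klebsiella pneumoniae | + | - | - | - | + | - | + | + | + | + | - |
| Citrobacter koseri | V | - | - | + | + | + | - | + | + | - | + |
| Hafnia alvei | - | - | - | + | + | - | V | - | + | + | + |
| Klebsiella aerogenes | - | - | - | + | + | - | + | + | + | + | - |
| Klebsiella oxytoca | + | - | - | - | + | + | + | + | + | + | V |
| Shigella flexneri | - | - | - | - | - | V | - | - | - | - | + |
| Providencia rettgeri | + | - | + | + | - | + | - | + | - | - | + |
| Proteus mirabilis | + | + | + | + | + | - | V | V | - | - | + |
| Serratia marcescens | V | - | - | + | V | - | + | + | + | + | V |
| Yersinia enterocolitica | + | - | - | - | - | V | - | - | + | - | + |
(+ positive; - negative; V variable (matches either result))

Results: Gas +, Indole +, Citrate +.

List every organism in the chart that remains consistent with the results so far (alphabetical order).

Citrobacter koseri, Klebsiella oxytoca, Proteus vulgaris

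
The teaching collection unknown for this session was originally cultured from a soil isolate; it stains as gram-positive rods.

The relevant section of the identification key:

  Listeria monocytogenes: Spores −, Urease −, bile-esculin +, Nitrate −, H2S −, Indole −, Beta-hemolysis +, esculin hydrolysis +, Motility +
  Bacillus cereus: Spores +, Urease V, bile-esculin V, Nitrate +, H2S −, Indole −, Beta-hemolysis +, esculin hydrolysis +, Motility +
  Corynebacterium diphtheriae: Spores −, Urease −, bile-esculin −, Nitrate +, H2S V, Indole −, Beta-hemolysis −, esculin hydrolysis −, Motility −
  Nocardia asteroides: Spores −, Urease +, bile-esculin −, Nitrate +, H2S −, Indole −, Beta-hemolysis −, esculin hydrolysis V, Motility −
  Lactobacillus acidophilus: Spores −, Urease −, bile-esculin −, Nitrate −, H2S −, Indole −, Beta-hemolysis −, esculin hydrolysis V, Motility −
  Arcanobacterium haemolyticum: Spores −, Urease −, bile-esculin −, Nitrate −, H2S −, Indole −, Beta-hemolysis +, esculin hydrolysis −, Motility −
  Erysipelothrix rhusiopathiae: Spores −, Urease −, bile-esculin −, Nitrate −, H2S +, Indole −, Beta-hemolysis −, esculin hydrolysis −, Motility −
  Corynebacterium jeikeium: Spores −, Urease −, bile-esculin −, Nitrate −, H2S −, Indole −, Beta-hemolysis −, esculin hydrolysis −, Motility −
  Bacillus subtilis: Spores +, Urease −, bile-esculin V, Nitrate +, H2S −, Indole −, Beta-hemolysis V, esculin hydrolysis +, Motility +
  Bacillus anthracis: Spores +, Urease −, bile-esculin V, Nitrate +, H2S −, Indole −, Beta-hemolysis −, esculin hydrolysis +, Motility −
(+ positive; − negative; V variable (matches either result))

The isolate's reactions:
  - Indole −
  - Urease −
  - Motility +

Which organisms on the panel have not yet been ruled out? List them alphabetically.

Bacillus cereus, Bacillus subtilis, Listeria monocytogenes

Urease −: excludes Nocardia asteroides — 9 left.
Motility +: excludes 6 organisms — 3 left.
Indole −: all 3 remaining candidates are consistent.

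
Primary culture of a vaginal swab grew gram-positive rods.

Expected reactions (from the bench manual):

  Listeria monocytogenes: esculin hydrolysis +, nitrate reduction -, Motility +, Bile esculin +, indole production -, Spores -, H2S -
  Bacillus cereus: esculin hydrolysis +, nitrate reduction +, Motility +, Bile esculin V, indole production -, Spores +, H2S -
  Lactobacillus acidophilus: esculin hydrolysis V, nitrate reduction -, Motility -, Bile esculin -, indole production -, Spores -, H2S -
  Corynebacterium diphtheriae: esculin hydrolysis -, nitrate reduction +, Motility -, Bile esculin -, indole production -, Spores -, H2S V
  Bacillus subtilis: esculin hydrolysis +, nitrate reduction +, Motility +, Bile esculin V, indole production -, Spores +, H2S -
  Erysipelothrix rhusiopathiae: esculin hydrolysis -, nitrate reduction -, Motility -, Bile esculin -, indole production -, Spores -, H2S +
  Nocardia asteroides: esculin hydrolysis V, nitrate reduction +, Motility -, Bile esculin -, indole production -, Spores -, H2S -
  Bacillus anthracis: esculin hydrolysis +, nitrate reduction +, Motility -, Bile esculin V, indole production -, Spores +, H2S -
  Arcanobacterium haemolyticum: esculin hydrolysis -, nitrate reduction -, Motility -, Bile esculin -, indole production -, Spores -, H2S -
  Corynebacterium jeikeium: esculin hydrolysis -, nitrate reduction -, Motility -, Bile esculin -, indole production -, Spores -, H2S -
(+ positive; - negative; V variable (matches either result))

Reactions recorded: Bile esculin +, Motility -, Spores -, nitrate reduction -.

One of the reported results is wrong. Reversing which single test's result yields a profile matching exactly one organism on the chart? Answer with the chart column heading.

As reported, no row in the chart matches all 4 reactions.
Reversing Motility (to +) → unique match: Listeria monocytogenes.
Reversing Spores → still no organism matches.
Reversing Bile esculin → 4 organisms match (not unique).
Reversing nitrate reduction → still no organism matches.

Motility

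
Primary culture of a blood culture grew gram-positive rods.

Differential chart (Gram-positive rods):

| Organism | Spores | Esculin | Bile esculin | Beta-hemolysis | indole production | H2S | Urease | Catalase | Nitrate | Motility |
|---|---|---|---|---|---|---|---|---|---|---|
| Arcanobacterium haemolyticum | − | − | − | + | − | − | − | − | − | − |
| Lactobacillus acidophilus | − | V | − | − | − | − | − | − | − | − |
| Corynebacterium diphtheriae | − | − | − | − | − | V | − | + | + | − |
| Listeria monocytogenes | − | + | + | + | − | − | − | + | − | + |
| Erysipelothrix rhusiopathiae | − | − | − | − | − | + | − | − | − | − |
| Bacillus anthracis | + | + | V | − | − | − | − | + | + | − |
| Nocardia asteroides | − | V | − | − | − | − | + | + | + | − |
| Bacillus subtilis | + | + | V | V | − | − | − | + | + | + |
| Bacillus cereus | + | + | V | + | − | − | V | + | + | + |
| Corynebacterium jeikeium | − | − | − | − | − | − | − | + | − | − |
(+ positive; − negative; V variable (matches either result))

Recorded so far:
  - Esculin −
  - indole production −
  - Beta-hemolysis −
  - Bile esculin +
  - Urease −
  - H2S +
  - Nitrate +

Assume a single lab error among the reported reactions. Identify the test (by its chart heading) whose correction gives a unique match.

Bile esculin

As reported, no row in the chart matches all 7 reactions.
Reversing Nitrate → still no organism matches.
Reversing H2S → still no organism matches.
Reversing Beta-hemolysis → still no organism matches.
Reversing Urease → still no organism matches.
Reversing indole production → still no organism matches.
Reversing Esculin → still no organism matches.
Reversing Bile esculin (to −) → unique match: Corynebacterium diphtheriae.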